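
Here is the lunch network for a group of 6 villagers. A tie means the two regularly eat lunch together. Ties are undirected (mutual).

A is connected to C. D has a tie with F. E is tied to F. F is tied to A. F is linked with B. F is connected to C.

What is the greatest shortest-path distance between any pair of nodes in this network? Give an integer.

2

Eccentricity of each node (its greatest distance to any other): A:2, B:2, C:2, D:2, E:2, F:1.
The maximum eccentricity is 2, realized for instance by the pair E–B via E – F – B. So the diameter is 2.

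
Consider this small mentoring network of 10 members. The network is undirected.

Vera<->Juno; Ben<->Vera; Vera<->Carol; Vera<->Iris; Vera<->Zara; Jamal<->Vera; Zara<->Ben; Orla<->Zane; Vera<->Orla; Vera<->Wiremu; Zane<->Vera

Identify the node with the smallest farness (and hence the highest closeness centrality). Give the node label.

Farness (sum of distances to all others) for each node — Ben:16, Carol:17, Iris:17, Jamal:17, Juno:17, Orla:16, Vera:9, Wiremu:17, Zane:16, Zara:16.
The smallest farness is 9, for Vera, so Vera has the highest closeness.

Vera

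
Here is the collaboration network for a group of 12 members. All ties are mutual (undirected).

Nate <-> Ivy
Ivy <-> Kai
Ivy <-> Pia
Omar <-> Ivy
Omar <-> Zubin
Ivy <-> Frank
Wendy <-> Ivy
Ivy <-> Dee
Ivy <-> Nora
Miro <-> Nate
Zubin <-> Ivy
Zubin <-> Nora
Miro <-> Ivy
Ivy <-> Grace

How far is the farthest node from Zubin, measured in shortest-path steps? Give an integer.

2

Distances from Zubin: Dee:2, Frank:2, Grace:2, Ivy:1, Kai:2, Miro:2, Nate:2, Nora:1, Omar:1, Pia:2, Wendy:2.
The largest is 2 (to Grace, Dee, Kai, Miro, Frank, Nate, Pia, and Wendy), so the eccentricity of Zubin is 2.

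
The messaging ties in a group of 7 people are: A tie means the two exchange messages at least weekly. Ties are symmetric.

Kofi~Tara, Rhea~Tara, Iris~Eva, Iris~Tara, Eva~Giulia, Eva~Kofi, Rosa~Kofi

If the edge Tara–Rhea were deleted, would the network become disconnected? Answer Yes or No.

Without the Tara–Rhea edge there is no alternate route between Tara and Rhea, so the network disconnects. It is a bridge.

Yes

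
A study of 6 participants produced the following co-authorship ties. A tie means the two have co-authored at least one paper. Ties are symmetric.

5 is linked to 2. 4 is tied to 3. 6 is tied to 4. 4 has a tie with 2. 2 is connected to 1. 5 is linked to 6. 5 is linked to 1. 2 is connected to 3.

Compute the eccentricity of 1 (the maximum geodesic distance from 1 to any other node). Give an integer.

Distances from 1: 2:1, 3:2, 4:2, 5:1, 6:2.
The largest is 2 (to 6, 3, and 4), so the eccentricity of 1 is 2.

2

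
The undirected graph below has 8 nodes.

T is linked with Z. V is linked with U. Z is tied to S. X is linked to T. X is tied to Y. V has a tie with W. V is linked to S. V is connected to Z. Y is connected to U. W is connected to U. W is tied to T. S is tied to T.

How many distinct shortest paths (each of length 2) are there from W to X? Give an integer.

1

The shortest distance is 2, and the only length-2 path is W–T–X. So there is exactly 1 shortest path.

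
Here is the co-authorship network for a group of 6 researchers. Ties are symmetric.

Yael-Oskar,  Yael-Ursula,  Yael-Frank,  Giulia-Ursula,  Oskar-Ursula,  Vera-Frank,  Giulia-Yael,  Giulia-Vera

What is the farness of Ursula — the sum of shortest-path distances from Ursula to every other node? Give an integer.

Distances from Ursula: Frank:2, Giulia:1, Oskar:1, Vera:2, Yael:1.
Sum = 2 + 1 + 1 + 2 + 1 = 7.

7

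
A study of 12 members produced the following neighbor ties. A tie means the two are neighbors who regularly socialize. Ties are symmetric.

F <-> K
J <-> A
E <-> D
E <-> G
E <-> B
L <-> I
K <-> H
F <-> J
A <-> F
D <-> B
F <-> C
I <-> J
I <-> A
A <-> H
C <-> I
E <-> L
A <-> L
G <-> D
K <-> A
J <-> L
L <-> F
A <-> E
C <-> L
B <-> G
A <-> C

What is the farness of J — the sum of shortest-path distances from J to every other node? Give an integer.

Distances from J: A:1, B:3, C:2, D:3, E:2, F:1, G:3, H:2, I:1, K:2, L:1.
Sum = 1 + 3 + 2 + 3 + 2 + 1 + 3 + 2 + 1 + 2 + 1 = 21.

21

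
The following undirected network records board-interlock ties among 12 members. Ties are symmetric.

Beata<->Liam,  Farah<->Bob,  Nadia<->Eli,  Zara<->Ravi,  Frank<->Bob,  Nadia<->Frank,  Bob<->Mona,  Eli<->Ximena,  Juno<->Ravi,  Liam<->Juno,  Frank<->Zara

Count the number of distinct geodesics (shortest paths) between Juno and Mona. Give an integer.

The shortest distance is 5, and the only length-5 path is Juno–Ravi–Zara–Frank–Bob–Mona. So there is exactly 1 shortest path.

1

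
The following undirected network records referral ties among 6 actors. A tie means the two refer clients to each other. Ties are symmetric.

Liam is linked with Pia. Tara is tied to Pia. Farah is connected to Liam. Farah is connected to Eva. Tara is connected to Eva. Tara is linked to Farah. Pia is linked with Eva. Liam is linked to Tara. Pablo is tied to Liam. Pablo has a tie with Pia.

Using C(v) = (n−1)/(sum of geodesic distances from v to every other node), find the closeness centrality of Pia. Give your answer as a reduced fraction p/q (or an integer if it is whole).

5/6

Distances from Pia: Eva:1, Farah:2, Liam:1, Pablo:1, Tara:1. Sum = 6.
n = 6, so closeness = 5/6.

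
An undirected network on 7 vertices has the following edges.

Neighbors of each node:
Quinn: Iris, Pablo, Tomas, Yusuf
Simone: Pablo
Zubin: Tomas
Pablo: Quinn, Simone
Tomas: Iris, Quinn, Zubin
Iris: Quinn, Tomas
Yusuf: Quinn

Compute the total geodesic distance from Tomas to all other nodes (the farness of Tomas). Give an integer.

10

Distances from Tomas: Iris:1, Pablo:2, Quinn:1, Simone:3, Yusuf:2, Zubin:1.
Sum = 1 + 2 + 1 + 3 + 2 + 1 = 10.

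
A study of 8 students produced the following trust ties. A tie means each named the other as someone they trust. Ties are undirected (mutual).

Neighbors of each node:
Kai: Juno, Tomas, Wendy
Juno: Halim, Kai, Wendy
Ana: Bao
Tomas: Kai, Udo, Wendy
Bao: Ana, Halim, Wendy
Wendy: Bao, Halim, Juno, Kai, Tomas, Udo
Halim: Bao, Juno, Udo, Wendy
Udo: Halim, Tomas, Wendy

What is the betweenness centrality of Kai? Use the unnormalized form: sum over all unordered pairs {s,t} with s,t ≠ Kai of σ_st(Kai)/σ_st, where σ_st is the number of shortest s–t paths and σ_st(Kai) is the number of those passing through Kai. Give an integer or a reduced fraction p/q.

Pairs whose geodesics pass through Kai — Tomas–Juno: 1/2.
All other pairs contribute 0.
Summing the contributions gives betweenness(Kai) = 1/2.

1/2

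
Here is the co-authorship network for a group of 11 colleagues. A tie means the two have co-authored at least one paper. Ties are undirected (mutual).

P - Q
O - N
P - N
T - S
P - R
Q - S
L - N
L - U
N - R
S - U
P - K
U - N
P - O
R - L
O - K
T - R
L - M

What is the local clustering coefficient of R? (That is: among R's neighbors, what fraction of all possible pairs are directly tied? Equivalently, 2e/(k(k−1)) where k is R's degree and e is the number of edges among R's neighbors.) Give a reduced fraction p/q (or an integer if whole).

1/3

R's neighbors: L, N, P, and T (k = 4).
Possible neighbor pairs: C(4,2) = 6. Edges among them: L–N, N–P → e = 2.
Clustering(R) = 2/6 = 1/3.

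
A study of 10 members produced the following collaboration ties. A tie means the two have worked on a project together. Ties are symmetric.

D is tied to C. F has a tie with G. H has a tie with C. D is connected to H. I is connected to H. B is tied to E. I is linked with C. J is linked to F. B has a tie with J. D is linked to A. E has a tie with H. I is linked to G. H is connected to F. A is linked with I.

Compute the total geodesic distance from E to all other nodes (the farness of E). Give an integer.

Distances from E: A:3, B:1, C:2, D:2, F:2, G:3, H:1, I:2, J:2.
Sum = 3 + 1 + 2 + 2 + 2 + 3 + 1 + 2 + 2 = 18.

18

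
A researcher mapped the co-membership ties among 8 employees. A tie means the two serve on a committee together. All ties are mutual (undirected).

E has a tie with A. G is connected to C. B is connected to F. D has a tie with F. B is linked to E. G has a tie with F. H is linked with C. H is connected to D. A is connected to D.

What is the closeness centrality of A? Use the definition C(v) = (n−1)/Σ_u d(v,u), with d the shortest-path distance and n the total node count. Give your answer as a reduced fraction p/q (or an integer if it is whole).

1/2

Distances from A: B:2, C:3, D:1, E:1, F:2, G:3, H:2. Sum = 14.
n = 8, so closeness = 7/14 = 1/2.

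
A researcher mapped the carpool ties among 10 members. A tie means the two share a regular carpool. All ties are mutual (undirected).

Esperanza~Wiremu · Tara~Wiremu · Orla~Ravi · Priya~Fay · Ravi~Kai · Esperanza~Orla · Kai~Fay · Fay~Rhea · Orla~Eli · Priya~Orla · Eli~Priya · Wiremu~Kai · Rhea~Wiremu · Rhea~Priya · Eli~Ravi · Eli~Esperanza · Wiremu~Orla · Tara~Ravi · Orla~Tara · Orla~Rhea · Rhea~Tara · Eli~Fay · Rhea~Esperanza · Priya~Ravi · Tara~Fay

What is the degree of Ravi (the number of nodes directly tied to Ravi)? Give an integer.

Ravi is directly tied to Eli, Kai, Orla, Priya, and Tara. That is 5 neighbors, so the degree of Ravi is 5.

5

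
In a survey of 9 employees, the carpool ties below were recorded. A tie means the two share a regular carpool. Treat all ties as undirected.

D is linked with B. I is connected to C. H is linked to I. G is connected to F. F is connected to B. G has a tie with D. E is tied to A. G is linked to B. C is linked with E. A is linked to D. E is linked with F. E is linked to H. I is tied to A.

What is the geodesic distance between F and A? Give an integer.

2

One shortest route is F – E – A, which uses 2 edges, and F and A are not directly tied, so nothing shorter exists. So d(F,A) = 2.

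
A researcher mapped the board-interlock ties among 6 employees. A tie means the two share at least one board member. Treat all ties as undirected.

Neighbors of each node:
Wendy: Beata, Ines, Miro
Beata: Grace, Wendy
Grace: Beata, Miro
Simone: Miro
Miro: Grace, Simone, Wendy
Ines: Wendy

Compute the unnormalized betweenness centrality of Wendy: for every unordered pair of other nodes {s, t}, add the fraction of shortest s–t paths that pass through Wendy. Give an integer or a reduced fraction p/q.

Pairs whose geodesics pass through Wendy — Miro–Ines: 1; Miro–Beata: 1/2; Grace–Ines: 2/2; Simone–Ines: 1; Simone–Beata: 1/2; Ines–Beata: 1.
All other pairs contribute 0.
Summing the contributions gives betweenness(Wendy) = 5.

5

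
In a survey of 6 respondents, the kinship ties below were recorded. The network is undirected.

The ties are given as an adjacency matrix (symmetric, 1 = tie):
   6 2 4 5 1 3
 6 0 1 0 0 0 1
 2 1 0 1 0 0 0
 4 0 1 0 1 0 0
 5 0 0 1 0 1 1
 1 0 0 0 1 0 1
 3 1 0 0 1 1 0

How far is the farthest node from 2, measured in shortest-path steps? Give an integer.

3

Distances from 2: 1:3, 3:2, 4:1, 5:2, 6:1.
The largest is 3 (to 1), so the eccentricity of 2 is 3.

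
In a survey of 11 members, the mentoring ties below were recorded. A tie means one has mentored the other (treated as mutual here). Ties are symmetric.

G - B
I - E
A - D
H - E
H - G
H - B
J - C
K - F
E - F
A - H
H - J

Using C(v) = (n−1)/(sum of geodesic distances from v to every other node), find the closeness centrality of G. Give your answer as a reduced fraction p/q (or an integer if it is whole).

Distances from G: A:2, B:1, C:3, D:3, E:2, F:3, H:1, I:3, J:2, K:4. Sum = 24.
n = 11, so closeness = 10/24 = 5/12.

5/12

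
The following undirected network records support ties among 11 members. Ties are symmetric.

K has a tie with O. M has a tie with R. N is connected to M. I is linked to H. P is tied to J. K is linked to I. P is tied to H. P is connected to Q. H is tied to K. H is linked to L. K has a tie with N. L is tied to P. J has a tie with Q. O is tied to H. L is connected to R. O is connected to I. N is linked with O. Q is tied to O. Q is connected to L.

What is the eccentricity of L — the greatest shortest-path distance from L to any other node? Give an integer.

Distances from L: H:1, I:2, J:2, K:2, M:2, N:3, O:2, P:1, Q:1, R:1.
The largest is 3 (to N), so the eccentricity of L is 3.

3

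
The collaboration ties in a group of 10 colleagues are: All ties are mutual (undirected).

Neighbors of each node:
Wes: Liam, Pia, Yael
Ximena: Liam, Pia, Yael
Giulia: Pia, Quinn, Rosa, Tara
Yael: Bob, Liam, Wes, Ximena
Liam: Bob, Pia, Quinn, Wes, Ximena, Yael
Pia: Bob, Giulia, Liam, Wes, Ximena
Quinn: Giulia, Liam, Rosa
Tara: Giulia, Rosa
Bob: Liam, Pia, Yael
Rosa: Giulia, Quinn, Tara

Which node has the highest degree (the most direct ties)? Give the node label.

Liam

Degrees — Bob:3, Giulia:4, Liam:6, Pia:5, Quinn:3, Rosa:3, Tara:2, Wes:3, Ximena:3, Yael:4.
The maximum is 6, attained only by Liam.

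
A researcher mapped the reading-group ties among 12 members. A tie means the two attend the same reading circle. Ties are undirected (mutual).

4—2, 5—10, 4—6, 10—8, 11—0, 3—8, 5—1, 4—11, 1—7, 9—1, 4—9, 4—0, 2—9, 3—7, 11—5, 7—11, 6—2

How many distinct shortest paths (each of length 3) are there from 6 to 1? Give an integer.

The shortest distance is 3. The length-3 paths are: 6–2–9–1; 6–4–9–1.
That gives 2 distinct shortest paths.

2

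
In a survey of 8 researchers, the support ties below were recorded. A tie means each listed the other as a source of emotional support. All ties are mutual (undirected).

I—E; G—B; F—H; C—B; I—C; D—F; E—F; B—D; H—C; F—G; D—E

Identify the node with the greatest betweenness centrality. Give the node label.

Unnormalized betweenness of each node: B:3, C:7/2, D:3/2, E:5/2, F:5, G:1/2, H:1, I:1.
F has the largest value, 5, making it the main broker — the node through which the most shortest paths run.

F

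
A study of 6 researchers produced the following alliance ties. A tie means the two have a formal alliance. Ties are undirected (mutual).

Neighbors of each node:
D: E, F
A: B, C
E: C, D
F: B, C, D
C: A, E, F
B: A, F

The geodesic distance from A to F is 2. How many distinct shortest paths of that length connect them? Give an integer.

The shortest distance is 2. The length-2 paths are: A–C–F; A–B–F.
That gives 2 distinct shortest paths.

2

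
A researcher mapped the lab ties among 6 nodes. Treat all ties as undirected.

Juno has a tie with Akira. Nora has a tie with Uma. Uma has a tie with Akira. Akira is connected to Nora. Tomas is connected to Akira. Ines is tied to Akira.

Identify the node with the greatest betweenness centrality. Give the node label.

Akira

Unnormalized betweenness of each node: Akira:9, Ines:0, Juno:0, Nora:0, Tomas:0, Uma:0.
Akira has the largest value, 9, making it the main broker — the node through which the most shortest paths run.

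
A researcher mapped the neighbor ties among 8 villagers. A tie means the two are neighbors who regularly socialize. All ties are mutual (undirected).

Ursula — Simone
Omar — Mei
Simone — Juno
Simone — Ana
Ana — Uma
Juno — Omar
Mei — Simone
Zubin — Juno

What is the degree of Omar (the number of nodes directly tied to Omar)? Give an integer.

2

Omar is directly tied to Juno and Mei. That is 2 neighbors, so the degree of Omar is 2.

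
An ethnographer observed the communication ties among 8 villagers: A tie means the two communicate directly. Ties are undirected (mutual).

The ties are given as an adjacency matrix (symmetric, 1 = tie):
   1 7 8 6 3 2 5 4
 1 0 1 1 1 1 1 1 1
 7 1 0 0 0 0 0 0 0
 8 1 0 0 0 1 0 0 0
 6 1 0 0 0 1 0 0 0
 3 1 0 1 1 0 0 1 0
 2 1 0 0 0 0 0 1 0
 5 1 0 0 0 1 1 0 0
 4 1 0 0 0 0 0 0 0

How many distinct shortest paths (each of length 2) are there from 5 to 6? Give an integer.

2

The shortest distance is 2. The length-2 paths are: 5–1–6; 5–3–6.
That gives 2 distinct shortest paths.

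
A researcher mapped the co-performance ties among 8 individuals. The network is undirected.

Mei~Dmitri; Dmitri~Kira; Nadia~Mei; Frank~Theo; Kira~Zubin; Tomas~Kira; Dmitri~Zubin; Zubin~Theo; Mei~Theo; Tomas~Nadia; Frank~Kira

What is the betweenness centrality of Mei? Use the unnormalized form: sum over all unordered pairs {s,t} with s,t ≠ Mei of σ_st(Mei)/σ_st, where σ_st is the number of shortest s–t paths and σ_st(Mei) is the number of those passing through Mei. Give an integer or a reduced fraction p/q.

4

Pairs whose geodesics pass through Mei — Theo–Tomas: 1/3; Theo–Nadia: 1; Theo–Dmitri: 1/2; Frank–Nadia: 1/2; Nadia–Dmitri: 1; Nadia–Zubin: 2/3.
All other pairs contribute 0.
Summing the contributions gives betweenness(Mei) = 4.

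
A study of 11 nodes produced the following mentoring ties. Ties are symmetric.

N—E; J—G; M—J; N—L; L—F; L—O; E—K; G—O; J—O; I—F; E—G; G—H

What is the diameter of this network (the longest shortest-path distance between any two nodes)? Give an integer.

5

Eccentricity of each node (its greatest distance to any other): E:4, F:4, G:4, H:5, I:5, J:4, K:5, L:3, M:5, N:4, O:3.
The maximum eccentricity is 5, realized for instance by the pair I–H via I – F – L – O – G – H. So the diameter is 5.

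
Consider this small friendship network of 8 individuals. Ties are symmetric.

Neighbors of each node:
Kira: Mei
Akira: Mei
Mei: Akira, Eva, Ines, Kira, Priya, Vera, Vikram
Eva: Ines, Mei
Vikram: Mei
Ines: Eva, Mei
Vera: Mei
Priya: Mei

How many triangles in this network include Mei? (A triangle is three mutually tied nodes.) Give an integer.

1

Mei's neighbors: Akira, Eva, Ines, Kira, Priya, Vera, and Vikram.
Neighbor pairs that are themselves tied: Mei–Eva–Ines. Each forms one triangle with Mei, for 1 in total.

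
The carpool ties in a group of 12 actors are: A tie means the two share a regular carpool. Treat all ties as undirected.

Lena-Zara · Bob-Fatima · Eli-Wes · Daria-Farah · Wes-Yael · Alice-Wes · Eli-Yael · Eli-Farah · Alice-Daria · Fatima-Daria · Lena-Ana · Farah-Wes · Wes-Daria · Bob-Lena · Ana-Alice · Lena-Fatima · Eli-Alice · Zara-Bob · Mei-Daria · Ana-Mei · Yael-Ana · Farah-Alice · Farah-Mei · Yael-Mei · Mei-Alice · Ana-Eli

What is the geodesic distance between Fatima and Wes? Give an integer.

One shortest route is Fatima – Daria – Wes, which uses 2 edges, and Fatima and Wes are not directly tied, so nothing shorter exists. So d(Fatima,Wes) = 2.

2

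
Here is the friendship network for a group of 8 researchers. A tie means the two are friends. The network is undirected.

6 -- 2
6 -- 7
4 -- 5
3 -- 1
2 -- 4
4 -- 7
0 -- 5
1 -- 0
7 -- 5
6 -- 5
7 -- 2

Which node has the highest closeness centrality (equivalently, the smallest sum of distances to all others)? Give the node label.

Farness (sum of distances to all others) for each node — 0:13, 1:17, 2:17, 3:23, 4:14, 5:11, 6:14, 7:13.
The smallest farness is 11, for 5, so 5 has the highest closeness.

5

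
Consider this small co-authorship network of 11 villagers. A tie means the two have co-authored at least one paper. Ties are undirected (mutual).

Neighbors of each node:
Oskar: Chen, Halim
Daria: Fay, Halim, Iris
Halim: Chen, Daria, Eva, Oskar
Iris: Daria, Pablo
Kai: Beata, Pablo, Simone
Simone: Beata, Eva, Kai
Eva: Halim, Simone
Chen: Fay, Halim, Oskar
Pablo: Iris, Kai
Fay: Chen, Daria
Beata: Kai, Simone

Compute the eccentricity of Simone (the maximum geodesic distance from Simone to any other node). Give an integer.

Distances from Simone: Beata:1, Chen:3, Daria:3, Eva:1, Fay:4, Halim:2, Iris:3, Kai:1, Oskar:3, Pablo:2.
The largest is 4 (to Fay), so the eccentricity of Simone is 4.

4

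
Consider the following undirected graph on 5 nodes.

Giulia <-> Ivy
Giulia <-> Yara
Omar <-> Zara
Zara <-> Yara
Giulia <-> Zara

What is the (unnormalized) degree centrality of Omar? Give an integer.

Omar is directly tied to Zara. That is 1 neighbor, so the degree of Omar is 1.

1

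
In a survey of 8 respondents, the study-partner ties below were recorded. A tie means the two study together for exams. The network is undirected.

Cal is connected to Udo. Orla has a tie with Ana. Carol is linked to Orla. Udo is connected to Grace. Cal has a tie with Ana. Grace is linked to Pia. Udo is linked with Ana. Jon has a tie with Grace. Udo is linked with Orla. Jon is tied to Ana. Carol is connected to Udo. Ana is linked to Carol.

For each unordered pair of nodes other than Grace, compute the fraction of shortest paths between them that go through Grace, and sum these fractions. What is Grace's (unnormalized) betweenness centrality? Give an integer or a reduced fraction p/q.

Pairs whose geodesics pass through Grace — Orla–Pia: 1; Ana–Pia: 2/2; Cal–Pia: 1; Carol–Pia: 1; Udo–Pia: 1; Udo–Jon: 1/2; Pia–Jon: 1.
All other pairs contribute 0.
Summing the contributions gives betweenness(Grace) = 13/2.

13/2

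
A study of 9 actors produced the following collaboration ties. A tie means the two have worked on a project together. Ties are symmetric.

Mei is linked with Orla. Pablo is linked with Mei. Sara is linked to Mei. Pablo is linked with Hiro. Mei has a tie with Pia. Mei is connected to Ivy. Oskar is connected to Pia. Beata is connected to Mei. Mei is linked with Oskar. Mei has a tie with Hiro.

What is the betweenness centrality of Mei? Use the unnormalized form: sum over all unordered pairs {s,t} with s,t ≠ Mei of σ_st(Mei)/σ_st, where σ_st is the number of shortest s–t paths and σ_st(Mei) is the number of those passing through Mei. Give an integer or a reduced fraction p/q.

Pairs whose geodesics pass through Mei — Orla–Sara: 1; Orla–Pablo: 1; Orla–Beata: 1; Orla–Hiro: 1; Orla–Oskar: 1; Orla–Ivy: 1; Orla–Pia: 1; Sara–Pablo: 1; Sara–Beata: 1; Sara–Hiro: 1; Sara–Oskar: 1; Sara–Ivy: 1; Sara–Pia: 1; Pablo–Beata: 1 … (+12 more pairs).
All other pairs contribute 0.
Summing the contributions gives betweenness(Mei) = 26.

26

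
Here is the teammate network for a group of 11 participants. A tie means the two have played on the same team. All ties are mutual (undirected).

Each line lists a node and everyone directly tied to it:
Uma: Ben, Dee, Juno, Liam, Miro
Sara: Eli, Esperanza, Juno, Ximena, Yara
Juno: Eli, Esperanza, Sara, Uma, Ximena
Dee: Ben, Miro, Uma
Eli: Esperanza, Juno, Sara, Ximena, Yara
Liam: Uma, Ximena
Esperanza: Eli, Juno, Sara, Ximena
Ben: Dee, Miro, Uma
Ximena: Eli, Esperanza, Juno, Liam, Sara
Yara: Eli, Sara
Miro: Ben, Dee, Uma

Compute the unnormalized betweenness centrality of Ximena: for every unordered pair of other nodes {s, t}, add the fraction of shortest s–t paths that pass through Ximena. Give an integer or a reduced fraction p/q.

9/2

Pairs whose geodesics pass through Ximena — Liam–Eli: 1; Liam–Esperanza: 1; Liam–Yara: 2/2; Liam–Juno: 1/2; Liam–Sara: 1.
All other pairs contribute 0.
Summing the contributions gives betweenness(Ximena) = 9/2.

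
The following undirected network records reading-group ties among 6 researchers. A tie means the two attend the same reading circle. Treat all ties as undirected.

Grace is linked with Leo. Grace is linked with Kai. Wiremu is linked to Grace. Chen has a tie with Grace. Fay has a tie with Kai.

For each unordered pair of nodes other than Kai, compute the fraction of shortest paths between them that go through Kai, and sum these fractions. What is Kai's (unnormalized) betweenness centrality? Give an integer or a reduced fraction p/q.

Pairs whose geodesics pass through Kai — Chen–Fay: 1; Wiremu–Fay: 1; Grace–Fay: 1; Leo–Fay: 1.
All other pairs contribute 0.
Summing the contributions gives betweenness(Kai) = 4.

4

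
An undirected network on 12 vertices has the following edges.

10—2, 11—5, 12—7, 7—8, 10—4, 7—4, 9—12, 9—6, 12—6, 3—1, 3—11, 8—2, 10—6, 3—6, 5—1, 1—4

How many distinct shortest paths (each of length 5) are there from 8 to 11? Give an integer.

The shortest distance is 5. The length-5 paths are: 8–7–4–1–5–11; 8–7–4–1–3–11; 8–2–10–6–3–11; 8–7–12–6–3–11.
That gives 4 distinct shortest paths.

4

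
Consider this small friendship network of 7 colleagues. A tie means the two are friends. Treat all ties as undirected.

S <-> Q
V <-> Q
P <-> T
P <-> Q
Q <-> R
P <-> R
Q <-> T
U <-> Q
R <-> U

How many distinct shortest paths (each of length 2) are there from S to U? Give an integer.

The shortest distance is 2, and the only length-2 path is S–Q–U. So there is exactly 1 shortest path.

1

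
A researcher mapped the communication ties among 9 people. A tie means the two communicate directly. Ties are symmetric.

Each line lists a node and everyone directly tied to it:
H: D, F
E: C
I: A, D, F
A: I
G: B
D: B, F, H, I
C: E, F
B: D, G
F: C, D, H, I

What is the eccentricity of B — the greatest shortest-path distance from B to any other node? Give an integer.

Distances from B: A:3, C:3, D:1, E:4, F:2, G:1, H:2, I:2.
The largest is 4 (to E), so the eccentricity of B is 4.

4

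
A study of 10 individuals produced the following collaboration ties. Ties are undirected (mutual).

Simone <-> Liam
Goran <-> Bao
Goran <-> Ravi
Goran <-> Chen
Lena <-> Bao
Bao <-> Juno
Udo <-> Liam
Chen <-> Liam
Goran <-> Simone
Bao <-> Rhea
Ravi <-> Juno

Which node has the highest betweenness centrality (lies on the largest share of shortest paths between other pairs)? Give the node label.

Unnormalized betweenness of each node: Bao:35/2, Chen:6, Goran:22, Juno:3/2, Lena:0, Liam:17/2, Ravi:5/2, Rhea:0, Simone:6, Udo:0.
Goran has the largest value, 22, making it the main broker — the node through which the most shortest paths run.

Goran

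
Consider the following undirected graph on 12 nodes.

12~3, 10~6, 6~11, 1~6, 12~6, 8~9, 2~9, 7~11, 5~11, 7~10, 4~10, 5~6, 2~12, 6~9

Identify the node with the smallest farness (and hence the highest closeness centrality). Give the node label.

6

Farness (sum of distances to all others) for each node — 1:26, 2:28, 3:32, 4:32, 5:24, 6:16, 7:29, 8:32, 9:22, 10:22, 11:23, 12:22.
The smallest farness is 16, for 6, so 6 has the highest closeness.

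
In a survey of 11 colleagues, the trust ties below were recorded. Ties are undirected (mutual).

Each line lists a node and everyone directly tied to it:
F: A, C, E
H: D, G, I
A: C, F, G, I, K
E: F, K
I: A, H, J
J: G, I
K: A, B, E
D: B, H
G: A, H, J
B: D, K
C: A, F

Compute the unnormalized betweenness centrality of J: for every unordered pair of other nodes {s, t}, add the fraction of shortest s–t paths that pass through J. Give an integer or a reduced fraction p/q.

Pairs whose geodesics pass through J — G–I: 1/3.
All other pairs contribute 0.
Summing the contributions gives betweenness(J) = 1/3.

1/3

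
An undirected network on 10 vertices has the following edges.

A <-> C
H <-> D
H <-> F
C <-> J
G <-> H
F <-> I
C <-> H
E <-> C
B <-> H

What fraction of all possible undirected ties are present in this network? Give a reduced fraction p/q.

There are 9 edges and 10 nodes, so the maximum possible is C(10,2) = 45.
Density = 9/45 = 1/5.

1/5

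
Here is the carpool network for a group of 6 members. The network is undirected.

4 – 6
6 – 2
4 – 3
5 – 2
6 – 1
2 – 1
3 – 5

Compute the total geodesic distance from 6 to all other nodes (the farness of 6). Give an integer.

7

Distances from 6: 1:1, 2:1, 3:2, 4:1, 5:2.
Sum = 1 + 1 + 2 + 1 + 2 = 7.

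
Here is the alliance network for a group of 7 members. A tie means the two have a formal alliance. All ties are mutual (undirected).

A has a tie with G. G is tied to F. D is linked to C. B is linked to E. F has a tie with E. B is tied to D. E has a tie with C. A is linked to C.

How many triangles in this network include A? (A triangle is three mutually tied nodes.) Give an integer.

0

A's neighbors are C and G, but none of them are tied to each other, so no triangle contains A.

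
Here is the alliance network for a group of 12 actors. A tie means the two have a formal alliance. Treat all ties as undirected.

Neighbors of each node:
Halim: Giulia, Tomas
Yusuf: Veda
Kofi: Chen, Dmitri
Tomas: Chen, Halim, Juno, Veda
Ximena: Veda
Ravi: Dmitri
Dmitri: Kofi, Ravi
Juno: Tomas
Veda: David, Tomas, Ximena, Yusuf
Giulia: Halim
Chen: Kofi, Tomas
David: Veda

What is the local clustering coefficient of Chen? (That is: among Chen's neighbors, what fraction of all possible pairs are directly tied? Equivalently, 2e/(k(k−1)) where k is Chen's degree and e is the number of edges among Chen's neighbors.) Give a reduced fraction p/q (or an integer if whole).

0

Chen's neighbors: Kofi and Tomas (k = 2).
Possible neighbor pairs: C(2,2) = 1. Edges among them: none → e = 0.
Clustering(Chen) = 0/1.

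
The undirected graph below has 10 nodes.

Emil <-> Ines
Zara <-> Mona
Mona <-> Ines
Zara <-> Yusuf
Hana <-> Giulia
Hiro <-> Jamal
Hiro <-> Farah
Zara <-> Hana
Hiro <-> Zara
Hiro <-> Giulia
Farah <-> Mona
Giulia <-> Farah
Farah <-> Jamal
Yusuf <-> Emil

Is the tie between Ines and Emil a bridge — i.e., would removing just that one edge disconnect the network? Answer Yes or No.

No

Even without that edge, Ines still reaches Emil via Ines – Mona – Zara – Yusuf – Emil, so the network stays connected. Not a bridge.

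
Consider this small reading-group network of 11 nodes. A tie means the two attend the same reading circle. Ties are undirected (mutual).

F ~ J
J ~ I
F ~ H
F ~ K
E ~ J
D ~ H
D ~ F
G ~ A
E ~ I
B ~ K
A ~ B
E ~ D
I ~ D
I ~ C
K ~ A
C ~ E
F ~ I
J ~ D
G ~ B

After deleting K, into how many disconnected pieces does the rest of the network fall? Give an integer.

Without K, the remaining ties split the others into: {C, D, E, F, H, I, J}; {A, B, G}.
That's 2 separate components.

2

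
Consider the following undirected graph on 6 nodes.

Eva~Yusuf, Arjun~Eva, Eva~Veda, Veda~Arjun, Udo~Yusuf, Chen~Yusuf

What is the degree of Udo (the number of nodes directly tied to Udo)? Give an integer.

1

Udo is directly tied to Yusuf. That is 1 neighbor, so the degree of Udo is 1.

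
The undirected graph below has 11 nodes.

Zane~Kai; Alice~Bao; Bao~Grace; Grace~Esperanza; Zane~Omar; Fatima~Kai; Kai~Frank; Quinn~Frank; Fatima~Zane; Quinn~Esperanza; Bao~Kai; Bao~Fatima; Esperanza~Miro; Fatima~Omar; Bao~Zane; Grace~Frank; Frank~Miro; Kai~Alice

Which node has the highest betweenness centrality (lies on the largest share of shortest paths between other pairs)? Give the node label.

Unnormalized betweenness of each node: Alice:0, Bao:41/4, Esperanza:13/6, Fatima:4, Frank:169/12, Grace:23/3, Kai:44/3, Miro:7/12, Omar:0, Quinn:7/12, Zane:4.
Kai has the largest value, 44/3, making it the main broker — the node through which the most shortest paths run.

Kai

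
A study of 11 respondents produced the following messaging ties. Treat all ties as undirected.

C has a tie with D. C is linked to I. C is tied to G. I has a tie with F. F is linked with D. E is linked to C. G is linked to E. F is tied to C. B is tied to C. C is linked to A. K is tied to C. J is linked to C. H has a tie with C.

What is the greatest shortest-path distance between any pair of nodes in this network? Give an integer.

Eccentricity of each node (its greatest distance to any other): A:2, B:2, C:1, D:2, E:2, F:2, G:2, H:2, I:2, J:2, K:2.
The maximum eccentricity is 2, realized for instance by the pair I–E via I – C – E. So the diameter is 2.

2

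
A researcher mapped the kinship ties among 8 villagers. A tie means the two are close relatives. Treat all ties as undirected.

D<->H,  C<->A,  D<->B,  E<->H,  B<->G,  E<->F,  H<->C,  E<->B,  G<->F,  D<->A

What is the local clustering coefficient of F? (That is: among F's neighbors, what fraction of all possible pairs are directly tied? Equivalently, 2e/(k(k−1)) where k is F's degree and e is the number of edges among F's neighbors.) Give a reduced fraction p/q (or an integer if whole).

F's neighbors: E and G (k = 2).
Possible neighbor pairs: C(2,2) = 1. Edges among them: none → e = 0.
Clustering(F) = 0/1.

0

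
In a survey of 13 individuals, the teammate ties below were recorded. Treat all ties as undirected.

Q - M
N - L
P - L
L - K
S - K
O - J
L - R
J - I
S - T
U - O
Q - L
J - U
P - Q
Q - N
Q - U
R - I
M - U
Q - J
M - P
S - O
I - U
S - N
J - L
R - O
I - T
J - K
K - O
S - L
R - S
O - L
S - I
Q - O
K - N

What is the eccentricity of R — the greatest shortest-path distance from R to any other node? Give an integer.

3

Distances from R: I:1, J:2, K:2, L:1, M:3, N:2, O:1, P:2, Q:2, S:1, T:2, U:2.
The largest is 3 (to M), so the eccentricity of R is 3.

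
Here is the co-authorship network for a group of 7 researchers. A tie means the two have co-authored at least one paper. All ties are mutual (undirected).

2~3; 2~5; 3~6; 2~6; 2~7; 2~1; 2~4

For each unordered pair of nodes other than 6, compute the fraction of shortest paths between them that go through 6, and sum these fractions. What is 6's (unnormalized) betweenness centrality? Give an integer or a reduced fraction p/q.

0

No shortest path between any pair of other nodes passes through 6.
Summing the contributions gives betweenness(6) = 0.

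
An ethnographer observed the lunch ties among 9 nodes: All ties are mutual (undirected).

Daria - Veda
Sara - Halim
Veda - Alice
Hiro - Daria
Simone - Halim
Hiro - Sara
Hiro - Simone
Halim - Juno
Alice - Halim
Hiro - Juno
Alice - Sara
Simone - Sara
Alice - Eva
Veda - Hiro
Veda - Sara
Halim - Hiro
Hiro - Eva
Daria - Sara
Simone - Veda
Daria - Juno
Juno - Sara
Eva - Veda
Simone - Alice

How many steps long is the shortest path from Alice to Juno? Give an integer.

One shortest route is Alice – Halim – Juno, which uses 2 edges, and Alice and Juno are not directly tied, so nothing shorter exists. So d(Alice,Juno) = 2.

2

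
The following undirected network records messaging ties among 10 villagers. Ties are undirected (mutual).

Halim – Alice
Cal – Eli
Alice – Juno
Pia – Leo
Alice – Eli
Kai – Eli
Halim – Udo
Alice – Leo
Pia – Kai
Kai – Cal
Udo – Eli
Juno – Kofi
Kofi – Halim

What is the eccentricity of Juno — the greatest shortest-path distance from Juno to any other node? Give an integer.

Distances from Juno: Alice:1, Cal:3, Eli:2, Halim:2, Kai:3, Kofi:1, Leo:2, Pia:3, Udo:3.
The largest is 3 (to Udo, Cal, Kai, and Pia), so the eccentricity of Juno is 3.

3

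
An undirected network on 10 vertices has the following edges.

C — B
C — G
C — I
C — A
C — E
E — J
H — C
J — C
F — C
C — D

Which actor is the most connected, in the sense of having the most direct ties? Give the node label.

Degrees — A:1, B:1, C:9, D:1, E:2, F:1, G:1, H:1, I:1, J:2.
The maximum is 9, attained only by C.

C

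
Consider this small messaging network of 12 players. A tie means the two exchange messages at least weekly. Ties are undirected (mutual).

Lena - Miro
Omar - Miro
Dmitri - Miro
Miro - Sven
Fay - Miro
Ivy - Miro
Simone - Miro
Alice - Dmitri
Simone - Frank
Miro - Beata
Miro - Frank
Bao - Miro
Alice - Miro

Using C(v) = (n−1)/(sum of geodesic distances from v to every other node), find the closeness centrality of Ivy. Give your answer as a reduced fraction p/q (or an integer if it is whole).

Distances from Ivy: Alice:2, Bao:2, Beata:2, Dmitri:2, Fay:2, Frank:2, Lena:2, Miro:1, Omar:2, Simone:2, Sven:2. Sum = 21.
n = 12, so closeness = 11/21.

11/21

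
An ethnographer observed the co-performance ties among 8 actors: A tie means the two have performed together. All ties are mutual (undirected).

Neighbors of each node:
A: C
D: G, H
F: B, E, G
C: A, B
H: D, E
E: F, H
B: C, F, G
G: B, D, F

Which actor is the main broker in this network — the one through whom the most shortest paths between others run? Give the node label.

Unnormalized betweenness of each node: A:0, B:10, C:6, D:5/2, E:5/2, F:11/2, G:11/2, H:1.
B has the largest value, 10, making it the main broker — the node through which the most shortest paths run.

B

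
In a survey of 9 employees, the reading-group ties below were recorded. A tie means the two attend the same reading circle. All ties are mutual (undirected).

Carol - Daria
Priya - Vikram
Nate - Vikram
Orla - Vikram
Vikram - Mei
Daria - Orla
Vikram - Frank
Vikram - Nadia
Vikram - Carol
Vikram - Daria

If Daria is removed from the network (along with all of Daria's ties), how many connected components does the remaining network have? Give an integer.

Daria's neighbors (Carol, Orla, and Vikram) remain reachable from one another through other ties, so the rest of the network stays in one piece.

1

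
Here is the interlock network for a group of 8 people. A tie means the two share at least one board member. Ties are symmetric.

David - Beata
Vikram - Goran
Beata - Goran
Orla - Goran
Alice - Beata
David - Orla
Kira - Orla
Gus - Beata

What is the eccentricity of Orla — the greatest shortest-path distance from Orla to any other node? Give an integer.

Distances from Orla: Alice:3, Beata:2, David:1, Goran:1, Gus:3, Kira:1, Vikram:2.
The largest is 3 (to Gus and Alice), so the eccentricity of Orla is 3.

3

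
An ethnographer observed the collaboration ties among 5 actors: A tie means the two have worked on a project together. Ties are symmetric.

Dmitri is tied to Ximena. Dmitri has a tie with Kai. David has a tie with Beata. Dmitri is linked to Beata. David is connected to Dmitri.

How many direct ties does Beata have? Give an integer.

2

Beata is directly tied to David and Dmitri. That is 2 neighbors, so the degree of Beata is 2.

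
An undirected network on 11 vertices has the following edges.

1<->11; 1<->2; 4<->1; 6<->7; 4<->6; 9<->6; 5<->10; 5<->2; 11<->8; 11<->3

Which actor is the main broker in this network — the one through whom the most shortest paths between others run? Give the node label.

1

Unnormalized betweenness of each node: 1:33, 2:16, 3:0, 4:21, 5:9, 6:17, 7:0, 8:0, 9:0, 10:0, 11:17.
1 has the largest value, 33, making it the main broker — the node through which the most shortest paths run.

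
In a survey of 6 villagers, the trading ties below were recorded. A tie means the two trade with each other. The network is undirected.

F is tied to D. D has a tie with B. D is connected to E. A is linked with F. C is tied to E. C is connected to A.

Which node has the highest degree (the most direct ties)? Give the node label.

Degrees — A:2, B:1, C:2, D:3, E:2, F:2.
The maximum is 3, attained only by D.

D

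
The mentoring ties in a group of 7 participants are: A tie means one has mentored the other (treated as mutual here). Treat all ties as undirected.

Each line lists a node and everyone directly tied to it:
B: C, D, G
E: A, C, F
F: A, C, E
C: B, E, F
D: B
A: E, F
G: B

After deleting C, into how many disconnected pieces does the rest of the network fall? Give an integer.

Without C, the remaining ties split the others into: {A, E, F}; {B, D, G}.
That's 2 separate components.

2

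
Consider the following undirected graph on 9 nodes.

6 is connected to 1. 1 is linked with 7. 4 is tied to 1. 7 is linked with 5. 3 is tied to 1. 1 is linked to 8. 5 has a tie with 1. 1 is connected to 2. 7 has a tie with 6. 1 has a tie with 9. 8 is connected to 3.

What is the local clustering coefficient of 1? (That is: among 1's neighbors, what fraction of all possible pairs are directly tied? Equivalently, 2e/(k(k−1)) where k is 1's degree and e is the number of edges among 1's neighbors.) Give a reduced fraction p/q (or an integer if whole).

1's neighbors: 2, 3, 4, 5, 6, 7, 8, and 9 (k = 8).
Possible neighbor pairs: C(8,2) = 28. Edges among them: 3–8, 5–7, 6–7 → e = 3.
Clustering(1) = 3/28.

3/28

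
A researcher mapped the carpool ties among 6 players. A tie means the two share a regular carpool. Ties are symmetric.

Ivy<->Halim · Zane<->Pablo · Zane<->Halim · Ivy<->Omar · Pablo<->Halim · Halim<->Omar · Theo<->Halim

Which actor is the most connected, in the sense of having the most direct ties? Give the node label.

Halim

Degrees — Halim:5, Ivy:2, Omar:2, Pablo:2, Theo:1, Zane:2.
The maximum is 5, attained only by Halim.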